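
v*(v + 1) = v^2 + v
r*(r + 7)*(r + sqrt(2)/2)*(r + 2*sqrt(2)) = r^4 + 5*sqrt(2)*r^3/2 + 7*r^3 + 2*r^2 + 35*sqrt(2)*r^2/2 + 14*r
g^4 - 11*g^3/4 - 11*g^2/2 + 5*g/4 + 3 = (g - 4)*(g - 3/4)*(g + 1)^2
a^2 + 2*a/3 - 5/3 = (a - 1)*(a + 5/3)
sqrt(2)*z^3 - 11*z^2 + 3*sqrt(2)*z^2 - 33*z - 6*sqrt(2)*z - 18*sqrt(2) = (z + 3)*(z - 6*sqrt(2))*(sqrt(2)*z + 1)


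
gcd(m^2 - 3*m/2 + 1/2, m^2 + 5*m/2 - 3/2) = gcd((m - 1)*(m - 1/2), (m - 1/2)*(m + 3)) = m - 1/2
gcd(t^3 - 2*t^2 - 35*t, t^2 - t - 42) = t - 7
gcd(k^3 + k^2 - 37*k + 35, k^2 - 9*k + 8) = k - 1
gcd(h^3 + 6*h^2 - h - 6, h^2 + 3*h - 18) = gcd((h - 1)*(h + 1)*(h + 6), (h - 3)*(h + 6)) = h + 6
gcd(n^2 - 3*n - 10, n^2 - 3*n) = 1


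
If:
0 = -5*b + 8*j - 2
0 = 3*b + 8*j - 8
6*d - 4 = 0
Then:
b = 3/4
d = 2/3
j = 23/32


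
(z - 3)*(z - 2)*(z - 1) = z^3 - 6*z^2 + 11*z - 6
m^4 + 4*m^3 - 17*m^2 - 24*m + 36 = (m - 3)*(m - 1)*(m + 2)*(m + 6)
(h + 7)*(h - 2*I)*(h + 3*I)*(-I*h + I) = -I*h^4 + h^3 - 6*I*h^3 + 6*h^2 + I*h^2 - 7*h - 36*I*h + 42*I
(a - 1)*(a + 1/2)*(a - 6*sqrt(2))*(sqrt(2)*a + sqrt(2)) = sqrt(2)*a^4 - 12*a^3 + sqrt(2)*a^3/2 - 6*a^2 - sqrt(2)*a^2 - sqrt(2)*a/2 + 12*a + 6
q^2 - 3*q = q*(q - 3)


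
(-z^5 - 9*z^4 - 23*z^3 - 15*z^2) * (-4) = 4*z^5 + 36*z^4 + 92*z^3 + 60*z^2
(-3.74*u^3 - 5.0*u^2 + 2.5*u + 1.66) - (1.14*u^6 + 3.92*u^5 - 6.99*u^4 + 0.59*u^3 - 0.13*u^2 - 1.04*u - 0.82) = -1.14*u^6 - 3.92*u^5 + 6.99*u^4 - 4.33*u^3 - 4.87*u^2 + 3.54*u + 2.48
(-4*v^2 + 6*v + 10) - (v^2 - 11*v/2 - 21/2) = -5*v^2 + 23*v/2 + 41/2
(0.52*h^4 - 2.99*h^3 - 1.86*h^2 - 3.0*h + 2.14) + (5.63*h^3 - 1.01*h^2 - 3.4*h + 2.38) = 0.52*h^4 + 2.64*h^3 - 2.87*h^2 - 6.4*h + 4.52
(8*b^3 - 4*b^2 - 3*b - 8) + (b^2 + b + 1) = 8*b^3 - 3*b^2 - 2*b - 7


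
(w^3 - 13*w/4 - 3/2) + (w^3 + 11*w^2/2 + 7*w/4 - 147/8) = 2*w^3 + 11*w^2/2 - 3*w/2 - 159/8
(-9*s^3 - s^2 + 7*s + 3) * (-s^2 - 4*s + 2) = 9*s^5 + 37*s^4 - 21*s^3 - 33*s^2 + 2*s + 6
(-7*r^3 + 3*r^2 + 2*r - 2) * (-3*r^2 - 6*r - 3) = 21*r^5 + 33*r^4 - 3*r^3 - 15*r^2 + 6*r + 6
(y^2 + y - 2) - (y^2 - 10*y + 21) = 11*y - 23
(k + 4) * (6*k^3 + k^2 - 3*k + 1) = 6*k^4 + 25*k^3 + k^2 - 11*k + 4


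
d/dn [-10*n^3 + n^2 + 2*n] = -30*n^2 + 2*n + 2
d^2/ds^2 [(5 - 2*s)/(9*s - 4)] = 666/(9*s - 4)^3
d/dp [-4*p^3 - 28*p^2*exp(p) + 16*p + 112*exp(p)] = -28*p^2*exp(p) - 12*p^2 - 56*p*exp(p) + 112*exp(p) + 16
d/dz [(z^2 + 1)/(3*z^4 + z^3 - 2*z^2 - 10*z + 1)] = (2*z*(3*z^4 + z^3 - 2*z^2 - 10*z + 1) - (z^2 + 1)*(12*z^3 + 3*z^2 - 4*z - 10))/(3*z^4 + z^3 - 2*z^2 - 10*z + 1)^2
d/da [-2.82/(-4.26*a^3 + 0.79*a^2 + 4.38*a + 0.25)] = (-36.0396*a^2 + 4.4556*a + 12.3516)/(-4.26*a^3 + 0.79*a^2 + 4.38*a + 0.25)^2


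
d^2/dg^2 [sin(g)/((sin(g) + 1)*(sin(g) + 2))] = -((cos(g)^2 - 1)^2 + 4*sin(g)*cos(g)^2 + 10*cos(g)^2 + 2)/((sin(g) + 1)^2*(sin(g) + 2)^3)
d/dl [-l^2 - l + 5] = -2*l - 1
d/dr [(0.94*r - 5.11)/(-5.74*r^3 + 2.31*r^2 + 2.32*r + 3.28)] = (10.7912*r^3 - 90.1656*r^2 + 23.6082*r + 14.9384)/(32.9476*r^6 - 26.5188*r^5 - 21.2975*r^4 - 26.936*r^3 + 20.536*r^2 + 15.2192*r + 10.7584)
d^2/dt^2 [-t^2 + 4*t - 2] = -2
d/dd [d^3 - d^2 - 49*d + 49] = 3*d^2 - 2*d - 49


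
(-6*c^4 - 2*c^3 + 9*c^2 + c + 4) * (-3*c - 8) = 18*c^5 + 54*c^4 - 11*c^3 - 75*c^2 - 20*c - 32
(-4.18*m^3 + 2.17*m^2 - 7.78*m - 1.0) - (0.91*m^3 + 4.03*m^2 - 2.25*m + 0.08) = -5.09*m^3 - 1.86*m^2 - 5.53*m - 1.08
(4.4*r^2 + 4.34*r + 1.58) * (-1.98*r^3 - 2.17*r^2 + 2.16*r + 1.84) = -8.712*r^5 - 18.1412*r^4 - 3.0422*r^3 + 14.0418*r^2 + 11.3984*r + 2.9072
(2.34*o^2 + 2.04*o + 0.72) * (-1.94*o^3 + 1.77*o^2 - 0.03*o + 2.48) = -4.5396*o^5 + 0.1842*o^4 + 2.1438*o^3 + 7.0164*o^2 + 5.0376*o + 1.7856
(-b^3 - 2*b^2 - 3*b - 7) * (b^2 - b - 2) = -b^5 - b^4 + b^3 + 13*b + 14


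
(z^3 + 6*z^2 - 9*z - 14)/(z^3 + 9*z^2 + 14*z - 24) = (z^3 + 6*z^2 - 9*z - 14)/(z^3 + 9*z^2 + 14*z - 24)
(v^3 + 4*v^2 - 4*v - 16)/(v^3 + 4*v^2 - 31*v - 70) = (v^2 + 2*v - 8)/(v^2 + 2*v - 35)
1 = 1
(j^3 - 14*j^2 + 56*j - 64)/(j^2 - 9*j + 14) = (j^2 - 12*j + 32)/(j - 7)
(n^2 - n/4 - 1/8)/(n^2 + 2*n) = (n^2 - n/4 - 1/8)/(n*(n + 2))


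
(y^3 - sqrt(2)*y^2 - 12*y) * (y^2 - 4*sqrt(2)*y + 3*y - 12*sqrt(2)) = y^5 - 5*sqrt(2)*y^4 + 3*y^4 - 15*sqrt(2)*y^3 - 4*y^3 - 12*y^2 + 48*sqrt(2)*y^2 + 144*sqrt(2)*y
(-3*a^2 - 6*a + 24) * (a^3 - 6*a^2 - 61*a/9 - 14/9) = -3*a^5 + 12*a^4 + 241*a^3/3 - 296*a^2/3 - 460*a/3 - 112/3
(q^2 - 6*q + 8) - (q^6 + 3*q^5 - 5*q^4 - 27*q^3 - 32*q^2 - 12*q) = -q^6 - 3*q^5 + 5*q^4 + 27*q^3 + 33*q^2 + 6*q + 8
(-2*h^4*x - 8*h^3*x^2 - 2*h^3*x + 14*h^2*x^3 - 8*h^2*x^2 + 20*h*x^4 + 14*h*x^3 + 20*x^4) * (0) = 0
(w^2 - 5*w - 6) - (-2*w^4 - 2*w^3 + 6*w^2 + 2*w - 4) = 2*w^4 + 2*w^3 - 5*w^2 - 7*w - 2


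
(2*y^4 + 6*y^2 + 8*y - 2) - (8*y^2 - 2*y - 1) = 2*y^4 - 2*y^2 + 10*y - 1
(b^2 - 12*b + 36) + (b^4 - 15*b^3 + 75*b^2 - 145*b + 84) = b^4 - 15*b^3 + 76*b^2 - 157*b + 120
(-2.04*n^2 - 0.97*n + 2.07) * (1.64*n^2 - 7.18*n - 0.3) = -3.3456*n^4 + 13.0564*n^3 + 10.9714*n^2 - 14.5716*n - 0.621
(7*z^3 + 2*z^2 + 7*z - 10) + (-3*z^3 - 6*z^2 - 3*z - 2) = 4*z^3 - 4*z^2 + 4*z - 12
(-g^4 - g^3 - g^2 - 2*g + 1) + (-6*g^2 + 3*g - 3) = -g^4 - g^3 - 7*g^2 + g - 2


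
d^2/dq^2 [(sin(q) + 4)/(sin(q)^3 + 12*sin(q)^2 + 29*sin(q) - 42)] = -(4*sin(q)^6 + 76*sin(q)^5 + 626*sin(q)^4 + 3240*sin(q)^3 + 10954*sin(q)^2 + 18944*sin(q) + 13196)/((sin(q) - 1)^2*(sin(q) + 6)^3*(sin(q) + 7)^3)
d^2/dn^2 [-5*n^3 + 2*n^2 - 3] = 4 - 30*n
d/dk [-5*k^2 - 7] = -10*k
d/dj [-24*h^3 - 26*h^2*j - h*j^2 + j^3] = -26*h^2 - 2*h*j + 3*j^2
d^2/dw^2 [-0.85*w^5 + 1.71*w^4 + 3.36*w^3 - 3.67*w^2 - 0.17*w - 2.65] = -17.0*w^3 + 20.52*w^2 + 20.16*w - 7.34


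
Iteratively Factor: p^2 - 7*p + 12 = (p - 4)*(p - 3)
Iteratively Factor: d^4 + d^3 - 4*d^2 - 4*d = (d - 2)*(d^3 + 3*d^2 + 2*d) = d*(d - 2)*(d^2 + 3*d + 2) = d*(d - 2)*(d + 2)*(d + 1)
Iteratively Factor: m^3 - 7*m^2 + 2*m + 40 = (m + 2)*(m^2 - 9*m + 20) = (m - 4)*(m + 2)*(m - 5)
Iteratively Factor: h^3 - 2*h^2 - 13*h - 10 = (h + 1)*(h^2 - 3*h - 10) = (h - 5)*(h + 1)*(h + 2)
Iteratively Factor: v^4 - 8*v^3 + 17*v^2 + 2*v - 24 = (v - 3)*(v^3 - 5*v^2 + 2*v + 8) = (v - 3)*(v + 1)*(v^2 - 6*v + 8) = (v - 3)*(v - 2)*(v + 1)*(v - 4)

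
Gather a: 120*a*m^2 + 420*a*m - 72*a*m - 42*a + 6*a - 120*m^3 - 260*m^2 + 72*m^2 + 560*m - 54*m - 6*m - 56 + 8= a*(120*m^2 + 348*m - 36) - 120*m^3 - 188*m^2 + 500*m - 48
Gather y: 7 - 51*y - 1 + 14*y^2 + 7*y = 14*y^2 - 44*y + 6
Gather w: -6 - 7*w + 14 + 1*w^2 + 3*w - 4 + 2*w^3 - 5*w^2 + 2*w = 2*w^3 - 4*w^2 - 2*w + 4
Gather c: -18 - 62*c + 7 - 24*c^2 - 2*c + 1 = -24*c^2 - 64*c - 10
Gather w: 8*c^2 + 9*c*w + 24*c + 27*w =8*c^2 + 24*c + w*(9*c + 27)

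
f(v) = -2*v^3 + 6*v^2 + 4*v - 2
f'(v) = -6*v^2 + 12*v + 4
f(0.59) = 2.04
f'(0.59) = 8.99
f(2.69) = 13.25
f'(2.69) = -7.14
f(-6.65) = 824.89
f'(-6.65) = -341.14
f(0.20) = -0.98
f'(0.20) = 6.16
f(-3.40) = 132.37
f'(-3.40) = -106.16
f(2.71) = 13.10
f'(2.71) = -7.54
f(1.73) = 12.52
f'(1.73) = 6.80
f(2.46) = 14.38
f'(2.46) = -2.79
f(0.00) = -2.00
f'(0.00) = 4.00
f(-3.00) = 94.00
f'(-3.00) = -86.00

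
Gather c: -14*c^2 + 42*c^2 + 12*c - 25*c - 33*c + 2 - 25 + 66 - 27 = 28*c^2 - 46*c + 16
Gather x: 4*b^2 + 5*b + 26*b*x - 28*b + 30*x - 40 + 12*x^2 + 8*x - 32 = 4*b^2 - 23*b + 12*x^2 + x*(26*b + 38) - 72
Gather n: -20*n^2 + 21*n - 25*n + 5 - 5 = -20*n^2 - 4*n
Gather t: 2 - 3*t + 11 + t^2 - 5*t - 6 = t^2 - 8*t + 7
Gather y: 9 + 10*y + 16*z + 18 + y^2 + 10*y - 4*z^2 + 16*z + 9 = y^2 + 20*y - 4*z^2 + 32*z + 36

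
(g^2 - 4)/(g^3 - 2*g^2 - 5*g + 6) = (g - 2)/(g^2 - 4*g + 3)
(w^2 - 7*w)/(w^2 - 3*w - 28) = w/(w + 4)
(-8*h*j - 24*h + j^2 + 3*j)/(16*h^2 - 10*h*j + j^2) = (-j - 3)/(2*h - j)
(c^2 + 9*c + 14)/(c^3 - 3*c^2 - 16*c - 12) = (c + 7)/(c^2 - 5*c - 6)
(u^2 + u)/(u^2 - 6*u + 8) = u*(u + 1)/(u^2 - 6*u + 8)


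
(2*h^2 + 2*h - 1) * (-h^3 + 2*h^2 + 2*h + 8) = -2*h^5 + 2*h^4 + 9*h^3 + 18*h^2 + 14*h - 8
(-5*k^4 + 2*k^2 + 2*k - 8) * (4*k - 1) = -20*k^5 + 5*k^4 + 8*k^3 + 6*k^2 - 34*k + 8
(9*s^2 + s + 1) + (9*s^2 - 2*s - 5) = 18*s^2 - s - 4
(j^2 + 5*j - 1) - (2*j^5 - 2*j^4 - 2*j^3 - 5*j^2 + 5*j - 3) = -2*j^5 + 2*j^4 + 2*j^3 + 6*j^2 + 2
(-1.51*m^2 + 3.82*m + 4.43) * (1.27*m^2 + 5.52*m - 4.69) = -1.9177*m^4 - 3.4838*m^3 + 33.7944*m^2 + 6.5378*m - 20.7767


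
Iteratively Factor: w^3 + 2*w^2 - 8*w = (w)*(w^2 + 2*w - 8) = w*(w - 2)*(w + 4)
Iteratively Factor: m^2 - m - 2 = (m - 2)*(m + 1)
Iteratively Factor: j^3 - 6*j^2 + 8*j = (j - 2)*(j^2 - 4*j) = (j - 4)*(j - 2)*(j)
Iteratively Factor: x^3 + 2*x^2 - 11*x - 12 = (x + 1)*(x^2 + x - 12) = (x - 3)*(x + 1)*(x + 4)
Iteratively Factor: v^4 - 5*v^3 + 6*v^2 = (v)*(v^3 - 5*v^2 + 6*v) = v*(v - 2)*(v^2 - 3*v) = v*(v - 3)*(v - 2)*(v)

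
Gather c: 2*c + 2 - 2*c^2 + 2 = -2*c^2 + 2*c + 4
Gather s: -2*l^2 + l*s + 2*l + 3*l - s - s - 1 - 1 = -2*l^2 + 5*l + s*(l - 2) - 2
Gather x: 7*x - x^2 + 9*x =-x^2 + 16*x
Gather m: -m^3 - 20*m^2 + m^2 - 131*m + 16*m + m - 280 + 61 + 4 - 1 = -m^3 - 19*m^2 - 114*m - 216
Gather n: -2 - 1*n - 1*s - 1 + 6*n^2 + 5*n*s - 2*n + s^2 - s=6*n^2 + n*(5*s - 3) + s^2 - 2*s - 3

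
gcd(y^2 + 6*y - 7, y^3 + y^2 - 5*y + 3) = y - 1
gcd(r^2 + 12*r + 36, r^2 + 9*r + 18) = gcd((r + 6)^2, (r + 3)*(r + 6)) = r + 6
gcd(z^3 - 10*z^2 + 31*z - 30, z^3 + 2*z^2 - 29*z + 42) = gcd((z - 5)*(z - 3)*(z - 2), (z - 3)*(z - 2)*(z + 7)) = z^2 - 5*z + 6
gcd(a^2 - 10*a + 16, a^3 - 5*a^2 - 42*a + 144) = a - 8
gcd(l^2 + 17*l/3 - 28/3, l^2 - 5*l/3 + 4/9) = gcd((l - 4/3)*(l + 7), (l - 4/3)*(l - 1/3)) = l - 4/3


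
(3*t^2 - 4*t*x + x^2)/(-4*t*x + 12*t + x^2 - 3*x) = (-3*t^2 + 4*t*x - x^2)/(4*t*x - 12*t - x^2 + 3*x)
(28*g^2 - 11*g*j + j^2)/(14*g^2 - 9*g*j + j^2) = (4*g - j)/(2*g - j)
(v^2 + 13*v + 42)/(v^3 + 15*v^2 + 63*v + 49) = (v + 6)/(v^2 + 8*v + 7)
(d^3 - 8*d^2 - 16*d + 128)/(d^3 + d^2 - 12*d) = (d^2 - 12*d + 32)/(d*(d - 3))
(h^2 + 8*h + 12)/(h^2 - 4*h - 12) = (h + 6)/(h - 6)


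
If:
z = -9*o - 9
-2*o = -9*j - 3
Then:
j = -2*z/81 - 5/9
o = -z/9 - 1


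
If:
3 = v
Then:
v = 3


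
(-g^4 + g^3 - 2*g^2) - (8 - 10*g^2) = -g^4 + g^3 + 8*g^2 - 8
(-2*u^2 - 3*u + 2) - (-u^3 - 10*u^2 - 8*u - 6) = u^3 + 8*u^2 + 5*u + 8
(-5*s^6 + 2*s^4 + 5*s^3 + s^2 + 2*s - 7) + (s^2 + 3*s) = -5*s^6 + 2*s^4 + 5*s^3 + 2*s^2 + 5*s - 7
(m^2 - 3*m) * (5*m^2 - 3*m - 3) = 5*m^4 - 18*m^3 + 6*m^2 + 9*m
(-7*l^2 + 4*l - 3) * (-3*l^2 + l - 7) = 21*l^4 - 19*l^3 + 62*l^2 - 31*l + 21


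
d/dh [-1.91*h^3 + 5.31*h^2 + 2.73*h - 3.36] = -5.73*h^2 + 10.62*h + 2.73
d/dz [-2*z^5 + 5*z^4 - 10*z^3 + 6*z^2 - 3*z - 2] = -10*z^4 + 20*z^3 - 30*z^2 + 12*z - 3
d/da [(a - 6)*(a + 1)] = 2*a - 5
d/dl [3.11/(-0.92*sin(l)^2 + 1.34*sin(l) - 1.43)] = (5.7224*sin(l) - 4.1674)*cos(l)/(0.92*sin(l)^2 - 1.34*sin(l) + 1.43)^2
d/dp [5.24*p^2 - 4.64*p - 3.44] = 10.48*p - 4.64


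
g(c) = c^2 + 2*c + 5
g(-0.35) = 4.42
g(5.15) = 41.82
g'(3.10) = 8.20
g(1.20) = 8.84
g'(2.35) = 6.70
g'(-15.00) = -28.00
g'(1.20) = 4.40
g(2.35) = 15.22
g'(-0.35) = 1.30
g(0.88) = 7.53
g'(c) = 2*c + 2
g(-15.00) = 200.00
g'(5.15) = 12.30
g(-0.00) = 5.00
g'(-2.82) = -3.64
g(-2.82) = 7.31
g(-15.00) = 200.00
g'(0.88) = 3.76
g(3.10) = 20.81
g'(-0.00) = 2.00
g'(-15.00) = -28.00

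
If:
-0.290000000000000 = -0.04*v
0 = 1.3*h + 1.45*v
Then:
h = -8.09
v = 7.25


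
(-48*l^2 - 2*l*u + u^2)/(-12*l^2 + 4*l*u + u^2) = (-8*l + u)/(-2*l + u)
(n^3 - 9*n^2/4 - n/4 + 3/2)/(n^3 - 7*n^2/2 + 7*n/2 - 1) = (4*n + 3)/(2*(2*n - 1))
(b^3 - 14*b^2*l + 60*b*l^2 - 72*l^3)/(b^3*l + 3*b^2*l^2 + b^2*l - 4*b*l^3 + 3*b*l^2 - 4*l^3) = (b^3 - 14*b^2*l + 60*b*l^2 - 72*l^3)/(l*(b^3 + 3*b^2*l + b^2 - 4*b*l^2 + 3*b*l - 4*l^2))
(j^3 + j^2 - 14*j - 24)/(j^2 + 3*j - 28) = (j^2 + 5*j + 6)/(j + 7)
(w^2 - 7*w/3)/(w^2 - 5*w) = (w - 7/3)/(w - 5)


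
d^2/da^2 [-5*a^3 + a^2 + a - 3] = 2 - 30*a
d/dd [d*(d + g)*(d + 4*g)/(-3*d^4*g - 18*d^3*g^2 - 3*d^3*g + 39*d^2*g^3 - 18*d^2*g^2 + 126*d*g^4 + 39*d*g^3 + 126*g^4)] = (d*(d + g)*(d + 4*g)*(4*d^3 + 18*d^2*g + 3*d^2 - 26*d*g^2 + 12*d*g - 42*g^3 - 13*g^2) - (d*(d + g) + d*(d + 4*g) + (d + g)*(d + 4*g))*(d^4 + 6*d^3*g + d^3 - 13*d^2*g^2 + 6*d^2*g - 42*d*g^3 - 13*d*g^2 - 42*g^3))/(3*g*(d^4 + 6*d^3*g + d^3 - 13*d^2*g^2 + 6*d^2*g - 42*d*g^3 - 13*d*g^2 - 42*g^3)^2)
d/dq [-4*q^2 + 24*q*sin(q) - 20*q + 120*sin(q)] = 24*q*cos(q) - 8*q + 24*sin(q) + 120*cos(q) - 20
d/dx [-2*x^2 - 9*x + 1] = -4*x - 9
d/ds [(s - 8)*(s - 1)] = 2*s - 9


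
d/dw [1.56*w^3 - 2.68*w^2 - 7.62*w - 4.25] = 4.68*w^2 - 5.36*w - 7.62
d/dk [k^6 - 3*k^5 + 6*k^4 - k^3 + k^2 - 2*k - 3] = 6*k^5 - 15*k^4 + 24*k^3 - 3*k^2 + 2*k - 2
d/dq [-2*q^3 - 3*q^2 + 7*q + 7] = -6*q^2 - 6*q + 7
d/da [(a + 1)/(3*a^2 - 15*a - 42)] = (a^2 - 5*a - (a + 1)*(2*a - 5) - 14)/(3*(-a^2 + 5*a + 14)^2)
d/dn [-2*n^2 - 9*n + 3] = -4*n - 9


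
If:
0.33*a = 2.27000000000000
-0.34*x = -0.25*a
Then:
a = 6.88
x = 5.06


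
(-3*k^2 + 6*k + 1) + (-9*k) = -3*k^2 - 3*k + 1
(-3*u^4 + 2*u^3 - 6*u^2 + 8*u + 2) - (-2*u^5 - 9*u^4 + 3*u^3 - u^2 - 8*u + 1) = 2*u^5 + 6*u^4 - u^3 - 5*u^2 + 16*u + 1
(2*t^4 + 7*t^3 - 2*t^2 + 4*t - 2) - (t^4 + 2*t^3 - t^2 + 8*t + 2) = t^4 + 5*t^3 - t^2 - 4*t - 4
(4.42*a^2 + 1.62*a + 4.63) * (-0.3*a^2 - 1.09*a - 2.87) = -1.326*a^4 - 5.3038*a^3 - 15.8402*a^2 - 9.6961*a - 13.2881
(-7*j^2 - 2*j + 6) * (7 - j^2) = 7*j^4 + 2*j^3 - 55*j^2 - 14*j + 42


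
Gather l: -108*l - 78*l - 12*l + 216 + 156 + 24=396 - 198*l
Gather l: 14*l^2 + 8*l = 14*l^2 + 8*l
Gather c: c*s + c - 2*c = c*(s - 1)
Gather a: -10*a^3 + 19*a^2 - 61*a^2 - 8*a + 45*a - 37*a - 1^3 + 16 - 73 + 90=-10*a^3 - 42*a^2 + 32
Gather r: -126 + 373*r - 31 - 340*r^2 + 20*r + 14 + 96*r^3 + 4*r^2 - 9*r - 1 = 96*r^3 - 336*r^2 + 384*r - 144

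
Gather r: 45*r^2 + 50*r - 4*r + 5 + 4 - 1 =45*r^2 + 46*r + 8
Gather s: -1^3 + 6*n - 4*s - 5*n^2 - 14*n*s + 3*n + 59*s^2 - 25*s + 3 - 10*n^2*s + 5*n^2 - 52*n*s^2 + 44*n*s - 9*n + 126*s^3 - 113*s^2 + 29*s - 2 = 126*s^3 + s^2*(-52*n - 54) + s*(-10*n^2 + 30*n)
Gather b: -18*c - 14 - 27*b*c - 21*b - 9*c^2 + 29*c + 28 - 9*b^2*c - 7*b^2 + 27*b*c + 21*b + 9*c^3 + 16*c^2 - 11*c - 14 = b^2*(-9*c - 7) + 9*c^3 + 7*c^2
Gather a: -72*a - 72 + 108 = 36 - 72*a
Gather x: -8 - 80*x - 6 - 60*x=-140*x - 14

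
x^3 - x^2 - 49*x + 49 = (x - 7)*(x - 1)*(x + 7)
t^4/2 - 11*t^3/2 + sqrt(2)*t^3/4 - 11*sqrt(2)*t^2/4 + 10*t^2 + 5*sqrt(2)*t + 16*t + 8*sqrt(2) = (t/2 + 1/2)*(t - 8)*(t - 4)*(t + sqrt(2)/2)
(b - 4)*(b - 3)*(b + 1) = b^3 - 6*b^2 + 5*b + 12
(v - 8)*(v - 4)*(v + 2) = v^3 - 10*v^2 + 8*v + 64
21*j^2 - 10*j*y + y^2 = (-7*j + y)*(-3*j + y)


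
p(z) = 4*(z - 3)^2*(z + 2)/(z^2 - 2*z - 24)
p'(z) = 4*(2 - 2*z)*(z - 3)^2*(z + 2)/(z^2 - 2*z - 24)^2 + 4*(z - 3)^2/(z^2 - 2*z - 24) + 4*(z + 2)*(2*z - 6)/(z^2 - 2*z - 24)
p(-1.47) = -2.24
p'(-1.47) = -2.64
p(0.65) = -2.35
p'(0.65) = 1.18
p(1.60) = -1.15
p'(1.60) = 1.26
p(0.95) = -1.98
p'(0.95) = 1.27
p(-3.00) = 16.00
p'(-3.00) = -35.56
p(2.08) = -0.58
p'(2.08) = 1.07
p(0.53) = -2.49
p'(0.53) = 1.13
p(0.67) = -2.33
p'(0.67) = 1.19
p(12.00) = 47.25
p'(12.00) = 3.05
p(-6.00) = -54.00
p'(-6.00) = -6.00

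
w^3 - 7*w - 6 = (w - 3)*(w + 1)*(w + 2)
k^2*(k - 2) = k^3 - 2*k^2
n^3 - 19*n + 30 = (n - 3)*(n - 2)*(n + 5)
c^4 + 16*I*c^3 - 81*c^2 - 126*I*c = c*(c + 3*I)*(c + 6*I)*(c + 7*I)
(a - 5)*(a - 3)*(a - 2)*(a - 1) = a^4 - 11*a^3 + 41*a^2 - 61*a + 30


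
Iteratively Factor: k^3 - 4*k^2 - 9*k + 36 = (k + 3)*(k^2 - 7*k + 12) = (k - 3)*(k + 3)*(k - 4)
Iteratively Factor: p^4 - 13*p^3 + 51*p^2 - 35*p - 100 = (p - 5)*(p^3 - 8*p^2 + 11*p + 20) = (p - 5)*(p + 1)*(p^2 - 9*p + 20) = (p - 5)*(p - 4)*(p + 1)*(p - 5)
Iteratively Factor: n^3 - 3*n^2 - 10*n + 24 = (n - 4)*(n^2 + n - 6) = (n - 4)*(n - 2)*(n + 3)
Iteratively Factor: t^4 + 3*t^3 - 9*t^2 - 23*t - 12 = (t + 4)*(t^3 - t^2 - 5*t - 3) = (t + 1)*(t + 4)*(t^2 - 2*t - 3) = (t + 1)^2*(t + 4)*(t - 3)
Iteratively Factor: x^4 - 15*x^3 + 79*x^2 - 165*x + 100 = (x - 5)*(x^3 - 10*x^2 + 29*x - 20) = (x - 5)*(x - 4)*(x^2 - 6*x + 5) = (x - 5)^2*(x - 4)*(x - 1)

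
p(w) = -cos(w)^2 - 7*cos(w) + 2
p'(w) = 2*sin(w)*cos(w) + 7*sin(w)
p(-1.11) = -1.31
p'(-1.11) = -7.07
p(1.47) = 1.29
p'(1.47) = 7.16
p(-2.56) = 7.15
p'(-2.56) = -2.93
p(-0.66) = -4.15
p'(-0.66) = -5.26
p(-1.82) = 3.67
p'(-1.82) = -6.31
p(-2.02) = 4.85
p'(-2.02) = -5.52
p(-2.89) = 7.84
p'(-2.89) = -1.26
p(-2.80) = 7.71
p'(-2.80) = -1.71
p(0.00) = -6.00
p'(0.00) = 0.00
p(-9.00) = 7.55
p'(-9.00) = -2.13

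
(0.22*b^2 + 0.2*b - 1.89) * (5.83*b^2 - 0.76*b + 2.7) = 1.2826*b^4 + 0.9988*b^3 - 10.5767*b^2 + 1.9764*b - 5.103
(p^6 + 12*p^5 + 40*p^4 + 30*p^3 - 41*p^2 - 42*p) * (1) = p^6 + 12*p^5 + 40*p^4 + 30*p^3 - 41*p^2 - 42*p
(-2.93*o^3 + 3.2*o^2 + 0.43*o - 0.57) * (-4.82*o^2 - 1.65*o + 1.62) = 14.1226*o^5 - 10.5895*o^4 - 12.0992*o^3 + 7.2219*o^2 + 1.6371*o - 0.9234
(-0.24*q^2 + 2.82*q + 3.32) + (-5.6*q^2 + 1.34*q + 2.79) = -5.84*q^2 + 4.16*q + 6.11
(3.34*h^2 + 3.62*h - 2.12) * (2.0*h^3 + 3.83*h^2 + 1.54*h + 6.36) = 6.68*h^5 + 20.0322*h^4 + 14.7682*h^3 + 18.6976*h^2 + 19.7584*h - 13.4832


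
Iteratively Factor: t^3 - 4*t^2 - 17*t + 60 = (t - 5)*(t^2 + t - 12) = (t - 5)*(t + 4)*(t - 3)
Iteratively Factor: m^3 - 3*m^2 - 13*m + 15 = (m + 3)*(m^2 - 6*m + 5) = (m - 1)*(m + 3)*(m - 5)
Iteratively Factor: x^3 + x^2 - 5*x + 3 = (x + 3)*(x^2 - 2*x + 1) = (x - 1)*(x + 3)*(x - 1)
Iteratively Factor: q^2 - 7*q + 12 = (q - 3)*(q - 4)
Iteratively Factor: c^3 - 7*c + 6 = (c + 3)*(c^2 - 3*c + 2) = (c - 2)*(c + 3)*(c - 1)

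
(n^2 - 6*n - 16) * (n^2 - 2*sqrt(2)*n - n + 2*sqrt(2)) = n^4 - 7*n^3 - 2*sqrt(2)*n^3 - 10*n^2 + 14*sqrt(2)*n^2 + 16*n + 20*sqrt(2)*n - 32*sqrt(2)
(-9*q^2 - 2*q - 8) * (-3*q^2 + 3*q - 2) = 27*q^4 - 21*q^3 + 36*q^2 - 20*q + 16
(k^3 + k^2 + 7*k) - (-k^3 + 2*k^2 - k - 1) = 2*k^3 - k^2 + 8*k + 1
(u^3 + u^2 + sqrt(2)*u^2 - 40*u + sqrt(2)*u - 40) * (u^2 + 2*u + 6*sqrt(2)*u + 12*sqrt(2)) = u^5 + 3*u^4 + 7*sqrt(2)*u^4 - 26*u^3 + 21*sqrt(2)*u^3 - 226*sqrt(2)*u^2 - 84*u^2 - 720*sqrt(2)*u - 56*u - 480*sqrt(2)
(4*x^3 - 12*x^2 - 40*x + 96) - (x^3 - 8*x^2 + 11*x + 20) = 3*x^3 - 4*x^2 - 51*x + 76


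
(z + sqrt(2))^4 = z^4 + 4*sqrt(2)*z^3 + 12*z^2 + 8*sqrt(2)*z + 4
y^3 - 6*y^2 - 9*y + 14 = (y - 7)*(y - 1)*(y + 2)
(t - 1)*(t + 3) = t^2 + 2*t - 3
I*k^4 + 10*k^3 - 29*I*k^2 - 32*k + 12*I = (k - 6*I)*(k - 2*I)*(k - I)*(I*k + 1)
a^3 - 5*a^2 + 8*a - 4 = (a - 2)^2*(a - 1)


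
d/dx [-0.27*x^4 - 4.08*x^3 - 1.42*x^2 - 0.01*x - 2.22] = -1.08*x^3 - 12.24*x^2 - 2.84*x - 0.01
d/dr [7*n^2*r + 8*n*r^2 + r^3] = 7*n^2 + 16*n*r + 3*r^2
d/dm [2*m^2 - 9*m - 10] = 4*m - 9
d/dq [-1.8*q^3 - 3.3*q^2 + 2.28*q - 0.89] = -5.4*q^2 - 6.6*q + 2.28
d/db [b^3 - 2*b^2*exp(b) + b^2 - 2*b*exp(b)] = -2*b^2*exp(b) + 3*b^2 - 6*b*exp(b) + 2*b - 2*exp(b)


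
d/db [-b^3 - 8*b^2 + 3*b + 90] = -3*b^2 - 16*b + 3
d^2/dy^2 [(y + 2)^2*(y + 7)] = 6*y + 22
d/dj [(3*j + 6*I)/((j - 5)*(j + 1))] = 3*(-j^2 - 4*I*j - 5 + 8*I)/(j^4 - 8*j^3 + 6*j^2 + 40*j + 25)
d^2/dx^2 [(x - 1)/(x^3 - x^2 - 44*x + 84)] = 2*((x - 1)*(-3*x^2 + 2*x + 44)^2 + (-3*x^2 + 2*x - (x - 1)*(3*x - 1) + 44)*(x^3 - x^2 - 44*x + 84))/(x^3 - x^2 - 44*x + 84)^3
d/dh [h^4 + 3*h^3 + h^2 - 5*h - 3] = 4*h^3 + 9*h^2 + 2*h - 5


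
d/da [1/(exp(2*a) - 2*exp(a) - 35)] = 2*(1 - exp(a))*exp(a)/(-exp(2*a) + 2*exp(a) + 35)^2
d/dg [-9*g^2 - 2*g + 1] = -18*g - 2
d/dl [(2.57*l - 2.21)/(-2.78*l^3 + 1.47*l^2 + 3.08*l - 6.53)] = (14.2892*l^3 - 22.2093*l^2 + 6.4974*l - 9.9753)/(7.7284*l^6 - 8.1732*l^5 - 14.9639*l^4 + 45.362*l^3 - 9.7118*l^2 - 40.2248*l + 42.6409)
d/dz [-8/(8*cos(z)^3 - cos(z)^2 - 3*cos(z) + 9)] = 8*(-24*cos(z)^2 + 2*cos(z) + 3)*sin(z)/(8*cos(z)^3 - cos(z)^2 - 3*cos(z) + 9)^2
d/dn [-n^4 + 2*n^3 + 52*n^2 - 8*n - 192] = -4*n^3 + 6*n^2 + 104*n - 8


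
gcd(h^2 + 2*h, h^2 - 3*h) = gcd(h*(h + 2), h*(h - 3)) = h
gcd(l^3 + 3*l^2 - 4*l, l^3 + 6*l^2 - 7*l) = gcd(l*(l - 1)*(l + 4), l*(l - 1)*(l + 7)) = l^2 - l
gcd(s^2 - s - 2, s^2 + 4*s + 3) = s + 1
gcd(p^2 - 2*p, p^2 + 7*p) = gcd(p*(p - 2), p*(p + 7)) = p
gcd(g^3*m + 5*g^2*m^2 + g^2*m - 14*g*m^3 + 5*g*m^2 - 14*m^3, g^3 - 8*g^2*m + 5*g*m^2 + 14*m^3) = g - 2*m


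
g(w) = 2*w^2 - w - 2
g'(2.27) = 8.08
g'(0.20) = -0.20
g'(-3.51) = -15.04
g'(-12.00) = -49.00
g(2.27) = 6.04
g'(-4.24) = -17.96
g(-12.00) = 298.00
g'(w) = 4*w - 1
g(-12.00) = 298.00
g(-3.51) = 26.15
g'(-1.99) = -8.96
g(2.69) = 9.78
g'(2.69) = 9.76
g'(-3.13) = -13.52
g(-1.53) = 4.21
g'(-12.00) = -49.00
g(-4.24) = 38.20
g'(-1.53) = -7.12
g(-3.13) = 20.72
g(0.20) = -2.12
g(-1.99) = 7.91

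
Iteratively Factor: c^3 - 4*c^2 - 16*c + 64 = (c - 4)*(c^2 - 16) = (c - 4)*(c + 4)*(c - 4)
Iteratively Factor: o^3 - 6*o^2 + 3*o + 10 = (o - 5)*(o^2 - o - 2) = (o - 5)*(o + 1)*(o - 2)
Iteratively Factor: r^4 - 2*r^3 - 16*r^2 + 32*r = (r - 4)*(r^3 + 2*r^2 - 8*r) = r*(r - 4)*(r^2 + 2*r - 8) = r*(r - 4)*(r - 2)*(r + 4)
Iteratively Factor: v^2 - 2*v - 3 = (v - 3)*(v + 1)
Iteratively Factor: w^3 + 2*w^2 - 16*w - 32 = (w - 4)*(w^2 + 6*w + 8) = (w - 4)*(w + 2)*(w + 4)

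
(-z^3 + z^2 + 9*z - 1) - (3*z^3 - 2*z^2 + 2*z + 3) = -4*z^3 + 3*z^2 + 7*z - 4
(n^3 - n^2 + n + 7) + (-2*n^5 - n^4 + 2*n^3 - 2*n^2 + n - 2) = -2*n^5 - n^4 + 3*n^3 - 3*n^2 + 2*n + 5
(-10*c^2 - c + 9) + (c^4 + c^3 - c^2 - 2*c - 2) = c^4 + c^3 - 11*c^2 - 3*c + 7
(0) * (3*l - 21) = 0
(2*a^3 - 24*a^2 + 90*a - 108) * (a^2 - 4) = 2*a^5 - 24*a^4 + 82*a^3 - 12*a^2 - 360*a + 432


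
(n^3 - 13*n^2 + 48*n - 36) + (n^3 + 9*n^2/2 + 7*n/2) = 2*n^3 - 17*n^2/2 + 103*n/2 - 36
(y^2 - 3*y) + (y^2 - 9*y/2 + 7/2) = 2*y^2 - 15*y/2 + 7/2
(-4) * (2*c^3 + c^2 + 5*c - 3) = -8*c^3 - 4*c^2 - 20*c + 12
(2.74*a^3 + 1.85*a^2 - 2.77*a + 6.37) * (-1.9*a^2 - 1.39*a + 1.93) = -5.206*a^5 - 7.3236*a^4 + 7.9797*a^3 - 4.6822*a^2 - 14.2004*a + 12.2941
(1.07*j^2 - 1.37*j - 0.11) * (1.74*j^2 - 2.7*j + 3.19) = 1.8618*j^4 - 5.2728*j^3 + 6.9209*j^2 - 4.0733*j - 0.3509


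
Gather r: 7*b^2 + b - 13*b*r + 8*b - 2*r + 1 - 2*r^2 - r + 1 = 7*b^2 + 9*b - 2*r^2 + r*(-13*b - 3) + 2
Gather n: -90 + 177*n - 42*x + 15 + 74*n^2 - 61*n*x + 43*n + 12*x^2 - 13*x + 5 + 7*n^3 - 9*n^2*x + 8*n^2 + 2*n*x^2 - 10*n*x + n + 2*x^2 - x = 7*n^3 + n^2*(82 - 9*x) + n*(2*x^2 - 71*x + 221) + 14*x^2 - 56*x - 70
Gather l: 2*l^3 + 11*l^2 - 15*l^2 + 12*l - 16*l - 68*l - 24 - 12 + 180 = 2*l^3 - 4*l^2 - 72*l + 144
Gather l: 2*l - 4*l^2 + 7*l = -4*l^2 + 9*l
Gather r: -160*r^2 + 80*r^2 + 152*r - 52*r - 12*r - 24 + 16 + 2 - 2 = -80*r^2 + 88*r - 8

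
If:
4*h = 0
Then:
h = 0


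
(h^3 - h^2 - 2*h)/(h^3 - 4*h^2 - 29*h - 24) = h*(h - 2)/(h^2 - 5*h - 24)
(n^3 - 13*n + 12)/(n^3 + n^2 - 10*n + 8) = (n - 3)/(n - 2)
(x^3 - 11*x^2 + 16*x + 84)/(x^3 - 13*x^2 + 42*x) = (x + 2)/x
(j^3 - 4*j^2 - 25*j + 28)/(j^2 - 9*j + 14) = (j^2 + 3*j - 4)/(j - 2)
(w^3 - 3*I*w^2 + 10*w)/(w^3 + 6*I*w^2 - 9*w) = (w^2 - 3*I*w + 10)/(w^2 + 6*I*w - 9)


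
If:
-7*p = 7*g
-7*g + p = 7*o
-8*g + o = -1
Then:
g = 7/64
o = -1/8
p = -7/64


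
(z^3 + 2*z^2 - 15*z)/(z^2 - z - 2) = z*(-z^2 - 2*z + 15)/(-z^2 + z + 2)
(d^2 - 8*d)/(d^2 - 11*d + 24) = d/(d - 3)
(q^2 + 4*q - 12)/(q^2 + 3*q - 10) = (q + 6)/(q + 5)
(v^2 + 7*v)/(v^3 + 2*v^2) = (v + 7)/(v*(v + 2))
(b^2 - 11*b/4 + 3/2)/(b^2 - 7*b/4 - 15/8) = 2*(-4*b^2 + 11*b - 6)/(-8*b^2 + 14*b + 15)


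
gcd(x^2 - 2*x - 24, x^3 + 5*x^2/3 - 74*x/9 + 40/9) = x + 4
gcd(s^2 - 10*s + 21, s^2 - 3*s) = s - 3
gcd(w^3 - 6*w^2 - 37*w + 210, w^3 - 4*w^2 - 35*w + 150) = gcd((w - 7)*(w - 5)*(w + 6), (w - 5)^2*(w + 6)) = w^2 + w - 30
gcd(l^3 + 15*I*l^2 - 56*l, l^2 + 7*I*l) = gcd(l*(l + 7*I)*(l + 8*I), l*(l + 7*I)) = l^2 + 7*I*l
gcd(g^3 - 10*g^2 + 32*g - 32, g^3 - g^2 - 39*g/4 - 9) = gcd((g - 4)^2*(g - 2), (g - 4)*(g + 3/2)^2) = g - 4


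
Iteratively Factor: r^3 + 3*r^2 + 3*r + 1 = (r + 1)*(r^2 + 2*r + 1) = (r + 1)^2*(r + 1)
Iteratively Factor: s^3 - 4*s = (s)*(s^2 - 4) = s*(s + 2)*(s - 2)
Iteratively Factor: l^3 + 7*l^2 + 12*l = (l)*(l^2 + 7*l + 12) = l*(l + 3)*(l + 4)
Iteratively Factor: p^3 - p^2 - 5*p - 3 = (p + 1)*(p^2 - 2*p - 3) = (p + 1)^2*(p - 3)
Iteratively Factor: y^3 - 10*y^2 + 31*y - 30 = (y - 5)*(y^2 - 5*y + 6) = (y - 5)*(y - 3)*(y - 2)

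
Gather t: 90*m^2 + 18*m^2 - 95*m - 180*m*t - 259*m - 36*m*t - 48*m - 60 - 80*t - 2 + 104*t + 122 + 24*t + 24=108*m^2 - 402*m + t*(48 - 216*m) + 84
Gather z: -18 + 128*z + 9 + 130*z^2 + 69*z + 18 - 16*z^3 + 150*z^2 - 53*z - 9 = -16*z^3 + 280*z^2 + 144*z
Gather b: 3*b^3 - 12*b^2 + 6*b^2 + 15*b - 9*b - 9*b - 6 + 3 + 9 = 3*b^3 - 6*b^2 - 3*b + 6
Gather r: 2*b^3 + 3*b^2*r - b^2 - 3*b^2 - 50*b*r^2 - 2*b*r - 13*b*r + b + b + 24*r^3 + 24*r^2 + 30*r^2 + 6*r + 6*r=2*b^3 - 4*b^2 + 2*b + 24*r^3 + r^2*(54 - 50*b) + r*(3*b^2 - 15*b + 12)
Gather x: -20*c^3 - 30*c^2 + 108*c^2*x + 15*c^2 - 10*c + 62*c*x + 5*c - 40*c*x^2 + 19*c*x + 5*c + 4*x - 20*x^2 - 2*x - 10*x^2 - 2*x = -20*c^3 - 15*c^2 + x^2*(-40*c - 30) + x*(108*c^2 + 81*c)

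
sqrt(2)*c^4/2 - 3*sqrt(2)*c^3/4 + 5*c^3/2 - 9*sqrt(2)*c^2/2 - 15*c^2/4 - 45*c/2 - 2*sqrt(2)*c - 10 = (c - 4)*(c + 1/2)*(c + 5*sqrt(2)/2)*(sqrt(2)*c/2 + sqrt(2))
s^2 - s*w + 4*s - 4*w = (s + 4)*(s - w)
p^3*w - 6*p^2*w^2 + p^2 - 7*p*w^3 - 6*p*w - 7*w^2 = (p - 7*w)*(p + w)*(p*w + 1)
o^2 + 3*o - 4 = (o - 1)*(o + 4)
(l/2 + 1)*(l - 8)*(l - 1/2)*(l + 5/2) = l^4/2 - 2*l^3 - 117*l^2/8 - 49*l/4 + 10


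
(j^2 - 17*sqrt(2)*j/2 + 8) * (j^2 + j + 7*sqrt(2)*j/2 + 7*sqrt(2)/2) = j^4 - 5*sqrt(2)*j^3 + j^3 - 103*j^2/2 - 5*sqrt(2)*j^2 - 103*j/2 + 28*sqrt(2)*j + 28*sqrt(2)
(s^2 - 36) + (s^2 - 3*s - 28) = 2*s^2 - 3*s - 64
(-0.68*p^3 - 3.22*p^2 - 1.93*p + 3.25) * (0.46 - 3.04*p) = 2.0672*p^4 + 9.476*p^3 + 4.386*p^2 - 10.7678*p + 1.495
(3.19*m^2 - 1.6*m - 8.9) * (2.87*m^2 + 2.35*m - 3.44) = 9.1553*m^4 + 2.9045*m^3 - 40.2766*m^2 - 15.411*m + 30.616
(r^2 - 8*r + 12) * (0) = 0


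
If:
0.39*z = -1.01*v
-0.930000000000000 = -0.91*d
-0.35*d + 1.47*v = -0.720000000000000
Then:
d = 1.02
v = -0.25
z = 0.64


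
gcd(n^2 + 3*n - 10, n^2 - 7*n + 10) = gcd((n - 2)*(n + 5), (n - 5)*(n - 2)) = n - 2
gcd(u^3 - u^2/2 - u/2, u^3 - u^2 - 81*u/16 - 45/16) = 1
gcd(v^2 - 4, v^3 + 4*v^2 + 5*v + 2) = v + 2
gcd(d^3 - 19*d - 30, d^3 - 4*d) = d + 2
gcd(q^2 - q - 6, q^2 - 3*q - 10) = q + 2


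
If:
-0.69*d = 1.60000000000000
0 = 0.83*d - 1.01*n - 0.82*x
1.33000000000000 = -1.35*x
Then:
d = -2.32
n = -1.11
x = -0.99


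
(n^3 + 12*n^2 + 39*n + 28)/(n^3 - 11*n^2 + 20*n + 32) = (n^2 + 11*n + 28)/(n^2 - 12*n + 32)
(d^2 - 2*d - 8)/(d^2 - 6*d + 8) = (d + 2)/(d - 2)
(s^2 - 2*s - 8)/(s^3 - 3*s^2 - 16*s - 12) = (s - 4)/(s^2 - 5*s - 6)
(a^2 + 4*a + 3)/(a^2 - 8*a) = (a^2 + 4*a + 3)/(a*(a - 8))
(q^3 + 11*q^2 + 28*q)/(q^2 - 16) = q*(q + 7)/(q - 4)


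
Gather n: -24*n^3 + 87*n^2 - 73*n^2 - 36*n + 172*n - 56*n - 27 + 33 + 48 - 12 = -24*n^3 + 14*n^2 + 80*n + 42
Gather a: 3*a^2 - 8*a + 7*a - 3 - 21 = 3*a^2 - a - 24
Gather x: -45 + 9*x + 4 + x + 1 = 10*x - 40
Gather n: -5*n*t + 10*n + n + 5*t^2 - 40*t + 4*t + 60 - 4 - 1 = n*(11 - 5*t) + 5*t^2 - 36*t + 55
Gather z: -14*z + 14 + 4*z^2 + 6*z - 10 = 4*z^2 - 8*z + 4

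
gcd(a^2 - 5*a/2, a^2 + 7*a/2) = a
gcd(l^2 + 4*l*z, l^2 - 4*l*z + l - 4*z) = 1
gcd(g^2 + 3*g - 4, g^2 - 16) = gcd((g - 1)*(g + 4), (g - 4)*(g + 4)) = g + 4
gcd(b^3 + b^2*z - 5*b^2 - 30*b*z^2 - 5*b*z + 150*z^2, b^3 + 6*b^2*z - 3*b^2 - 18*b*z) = b + 6*z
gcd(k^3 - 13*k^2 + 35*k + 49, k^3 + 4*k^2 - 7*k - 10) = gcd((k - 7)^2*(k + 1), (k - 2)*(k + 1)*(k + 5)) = k + 1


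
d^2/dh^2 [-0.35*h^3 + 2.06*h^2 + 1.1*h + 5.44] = 4.12 - 2.1*h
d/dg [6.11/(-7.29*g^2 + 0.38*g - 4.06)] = (89.0838*g - 2.3218)/(7.29*g^2 - 0.38*g + 4.06)^2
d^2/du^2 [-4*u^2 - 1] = -8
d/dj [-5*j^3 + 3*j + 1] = 3 - 15*j^2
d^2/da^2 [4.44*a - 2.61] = 0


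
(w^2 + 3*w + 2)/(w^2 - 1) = (w + 2)/(w - 1)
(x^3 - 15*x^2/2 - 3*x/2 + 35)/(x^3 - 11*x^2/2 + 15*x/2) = (x^2 - 5*x - 14)/(x*(x - 3))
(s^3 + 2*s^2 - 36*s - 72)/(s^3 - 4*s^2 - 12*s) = (s + 6)/s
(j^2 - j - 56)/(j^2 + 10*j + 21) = (j - 8)/(j + 3)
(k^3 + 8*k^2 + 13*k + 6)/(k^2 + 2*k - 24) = (k^2 + 2*k + 1)/(k - 4)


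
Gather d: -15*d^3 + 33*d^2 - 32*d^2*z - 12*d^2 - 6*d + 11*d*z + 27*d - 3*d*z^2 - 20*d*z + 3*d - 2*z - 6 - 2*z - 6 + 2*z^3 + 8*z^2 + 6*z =-15*d^3 + d^2*(21 - 32*z) + d*(-3*z^2 - 9*z + 24) + 2*z^3 + 8*z^2 + 2*z - 12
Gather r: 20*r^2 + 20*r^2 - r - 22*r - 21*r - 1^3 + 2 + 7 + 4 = 40*r^2 - 44*r + 12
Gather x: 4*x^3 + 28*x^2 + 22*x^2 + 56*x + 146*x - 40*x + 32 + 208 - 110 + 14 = 4*x^3 + 50*x^2 + 162*x + 144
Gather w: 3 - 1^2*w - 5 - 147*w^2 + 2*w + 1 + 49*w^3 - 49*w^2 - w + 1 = 49*w^3 - 196*w^2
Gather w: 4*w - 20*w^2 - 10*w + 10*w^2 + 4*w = -10*w^2 - 2*w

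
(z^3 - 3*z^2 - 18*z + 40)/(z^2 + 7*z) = (z^3 - 3*z^2 - 18*z + 40)/(z*(z + 7))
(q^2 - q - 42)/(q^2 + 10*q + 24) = (q - 7)/(q + 4)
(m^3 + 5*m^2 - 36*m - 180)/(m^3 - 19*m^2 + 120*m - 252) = (m^2 + 11*m + 30)/(m^2 - 13*m + 42)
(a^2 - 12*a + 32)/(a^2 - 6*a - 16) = (a - 4)/(a + 2)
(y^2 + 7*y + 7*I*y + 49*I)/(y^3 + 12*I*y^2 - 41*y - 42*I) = (y + 7)/(y^2 + 5*I*y - 6)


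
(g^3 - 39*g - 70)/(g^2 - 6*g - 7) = (g^2 + 7*g + 10)/(g + 1)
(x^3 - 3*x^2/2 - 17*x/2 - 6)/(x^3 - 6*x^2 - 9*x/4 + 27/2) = 2*(x^2 - 3*x - 4)/(2*x^2 - 15*x + 18)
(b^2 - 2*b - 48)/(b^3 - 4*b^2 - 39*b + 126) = (b - 8)/(b^2 - 10*b + 21)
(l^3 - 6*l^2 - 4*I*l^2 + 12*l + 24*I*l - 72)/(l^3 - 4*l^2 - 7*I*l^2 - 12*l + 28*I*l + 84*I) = (l^2 - 4*I*l + 12)/(l^2 + l*(2 - 7*I) - 14*I)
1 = 1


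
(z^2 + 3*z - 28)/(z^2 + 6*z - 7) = (z - 4)/(z - 1)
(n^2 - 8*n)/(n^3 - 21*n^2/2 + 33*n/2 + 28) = 2*n/(2*n^2 - 5*n - 7)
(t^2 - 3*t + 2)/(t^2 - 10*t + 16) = (t - 1)/(t - 8)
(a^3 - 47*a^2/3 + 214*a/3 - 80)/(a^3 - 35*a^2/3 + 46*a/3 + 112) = (3*a - 5)/(3*a + 7)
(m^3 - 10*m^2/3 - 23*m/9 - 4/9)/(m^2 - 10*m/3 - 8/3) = (9*m^2 + 6*m + 1)/(3*(3*m + 2))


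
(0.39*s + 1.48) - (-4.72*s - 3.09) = 5.11*s + 4.57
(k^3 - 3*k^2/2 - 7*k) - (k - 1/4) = k^3 - 3*k^2/2 - 8*k + 1/4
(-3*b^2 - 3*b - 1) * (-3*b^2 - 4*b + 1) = 9*b^4 + 21*b^3 + 12*b^2 + b - 1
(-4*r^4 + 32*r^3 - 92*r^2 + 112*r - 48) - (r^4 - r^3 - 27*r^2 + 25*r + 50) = -5*r^4 + 33*r^3 - 65*r^2 + 87*r - 98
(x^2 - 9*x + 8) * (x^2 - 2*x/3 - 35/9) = x^4 - 29*x^3/3 + 91*x^2/9 + 89*x/3 - 280/9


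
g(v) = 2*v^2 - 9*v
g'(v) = 4*v - 9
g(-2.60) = 36.92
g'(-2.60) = -19.40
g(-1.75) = 21.88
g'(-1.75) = -16.00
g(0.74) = -5.56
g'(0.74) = -6.04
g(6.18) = 20.76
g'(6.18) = 15.72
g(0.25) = -2.12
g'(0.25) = -8.00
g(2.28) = -10.12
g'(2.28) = 0.12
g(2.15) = -10.10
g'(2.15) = -0.40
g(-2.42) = 33.49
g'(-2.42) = -18.68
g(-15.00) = 585.00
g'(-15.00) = -69.00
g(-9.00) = 243.00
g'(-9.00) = -45.00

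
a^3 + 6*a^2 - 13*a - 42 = (a - 3)*(a + 2)*(a + 7)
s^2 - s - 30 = (s - 6)*(s + 5)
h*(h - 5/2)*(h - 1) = h^3 - 7*h^2/2 + 5*h/2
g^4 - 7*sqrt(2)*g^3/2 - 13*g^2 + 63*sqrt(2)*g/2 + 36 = (g - 3)*(g + 3)*(g - 4*sqrt(2))*(g + sqrt(2)/2)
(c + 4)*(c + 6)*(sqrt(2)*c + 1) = sqrt(2)*c^3 + c^2 + 10*sqrt(2)*c^2 + 10*c + 24*sqrt(2)*c + 24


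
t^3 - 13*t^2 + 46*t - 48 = (t - 8)*(t - 3)*(t - 2)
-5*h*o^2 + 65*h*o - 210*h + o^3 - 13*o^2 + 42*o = (-5*h + o)*(o - 7)*(o - 6)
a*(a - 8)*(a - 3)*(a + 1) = a^4 - 10*a^3 + 13*a^2 + 24*a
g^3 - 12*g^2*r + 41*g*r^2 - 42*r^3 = (g - 7*r)*(g - 3*r)*(g - 2*r)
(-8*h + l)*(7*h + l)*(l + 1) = -56*h^2*l - 56*h^2 - h*l^2 - h*l + l^3 + l^2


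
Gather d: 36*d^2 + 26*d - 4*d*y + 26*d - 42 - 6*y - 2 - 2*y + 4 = 36*d^2 + d*(52 - 4*y) - 8*y - 40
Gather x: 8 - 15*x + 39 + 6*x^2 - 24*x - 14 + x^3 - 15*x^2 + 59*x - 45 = x^3 - 9*x^2 + 20*x - 12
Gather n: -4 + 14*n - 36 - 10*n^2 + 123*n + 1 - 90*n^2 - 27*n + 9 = -100*n^2 + 110*n - 30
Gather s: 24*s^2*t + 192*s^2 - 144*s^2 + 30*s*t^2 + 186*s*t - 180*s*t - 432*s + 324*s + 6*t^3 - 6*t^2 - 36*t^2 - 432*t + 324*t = s^2*(24*t + 48) + s*(30*t^2 + 6*t - 108) + 6*t^3 - 42*t^2 - 108*t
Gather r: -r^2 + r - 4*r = -r^2 - 3*r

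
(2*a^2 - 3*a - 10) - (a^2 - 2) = a^2 - 3*a - 8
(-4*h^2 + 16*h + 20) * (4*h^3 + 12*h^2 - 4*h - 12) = -16*h^5 + 16*h^4 + 288*h^3 + 224*h^2 - 272*h - 240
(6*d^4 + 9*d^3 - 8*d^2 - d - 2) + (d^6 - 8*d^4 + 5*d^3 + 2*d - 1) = d^6 - 2*d^4 + 14*d^3 - 8*d^2 + d - 3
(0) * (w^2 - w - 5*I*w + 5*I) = 0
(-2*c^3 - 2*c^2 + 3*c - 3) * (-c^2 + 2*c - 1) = 2*c^5 - 2*c^4 - 5*c^3 + 11*c^2 - 9*c + 3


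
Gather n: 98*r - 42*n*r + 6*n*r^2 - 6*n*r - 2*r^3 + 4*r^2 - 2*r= n*(6*r^2 - 48*r) - 2*r^3 + 4*r^2 + 96*r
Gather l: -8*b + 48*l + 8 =-8*b + 48*l + 8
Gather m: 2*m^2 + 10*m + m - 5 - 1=2*m^2 + 11*m - 6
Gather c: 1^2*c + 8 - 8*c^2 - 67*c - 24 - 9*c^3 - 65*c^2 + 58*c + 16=-9*c^3 - 73*c^2 - 8*c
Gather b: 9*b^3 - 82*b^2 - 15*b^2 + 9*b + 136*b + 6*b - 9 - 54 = 9*b^3 - 97*b^2 + 151*b - 63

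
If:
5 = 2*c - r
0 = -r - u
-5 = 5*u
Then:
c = 3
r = 1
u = -1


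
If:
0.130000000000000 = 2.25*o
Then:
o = 0.06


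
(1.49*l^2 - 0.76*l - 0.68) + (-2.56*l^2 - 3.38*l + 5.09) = -1.07*l^2 - 4.14*l + 4.41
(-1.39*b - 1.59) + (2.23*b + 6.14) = 0.84*b + 4.55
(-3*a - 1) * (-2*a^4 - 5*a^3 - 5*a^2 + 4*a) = 6*a^5 + 17*a^4 + 20*a^3 - 7*a^2 - 4*a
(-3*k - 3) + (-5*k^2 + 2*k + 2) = -5*k^2 - k - 1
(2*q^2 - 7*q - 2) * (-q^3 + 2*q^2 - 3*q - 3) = -2*q^5 + 11*q^4 - 18*q^3 + 11*q^2 + 27*q + 6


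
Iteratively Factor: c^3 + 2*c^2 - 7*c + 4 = (c + 4)*(c^2 - 2*c + 1) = (c - 1)*(c + 4)*(c - 1)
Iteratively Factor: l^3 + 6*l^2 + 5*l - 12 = (l + 4)*(l^2 + 2*l - 3) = (l + 3)*(l + 4)*(l - 1)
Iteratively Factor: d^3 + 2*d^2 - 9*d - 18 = (d - 3)*(d^2 + 5*d + 6) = (d - 3)*(d + 3)*(d + 2)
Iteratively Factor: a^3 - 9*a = (a)*(a^2 - 9) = a*(a + 3)*(a - 3)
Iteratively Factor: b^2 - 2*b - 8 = (b + 2)*(b - 4)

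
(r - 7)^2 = r^2 - 14*r + 49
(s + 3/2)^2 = s^2 + 3*s + 9/4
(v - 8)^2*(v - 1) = v^3 - 17*v^2 + 80*v - 64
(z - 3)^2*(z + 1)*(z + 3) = z^4 - 2*z^3 - 12*z^2 + 18*z + 27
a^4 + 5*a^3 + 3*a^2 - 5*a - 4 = (a - 1)*(a + 1)^2*(a + 4)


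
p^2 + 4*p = p*(p + 4)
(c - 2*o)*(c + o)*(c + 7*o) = c^3 + 6*c^2*o - 9*c*o^2 - 14*o^3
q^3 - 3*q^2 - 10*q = q*(q - 5)*(q + 2)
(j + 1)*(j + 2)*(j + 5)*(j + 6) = j^4 + 14*j^3 + 65*j^2 + 112*j + 60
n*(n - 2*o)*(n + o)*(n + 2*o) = n^4 + n^3*o - 4*n^2*o^2 - 4*n*o^3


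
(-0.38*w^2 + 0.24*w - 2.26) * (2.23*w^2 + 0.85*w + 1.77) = -0.8474*w^4 + 0.2122*w^3 - 5.5084*w^2 - 1.4962*w - 4.0002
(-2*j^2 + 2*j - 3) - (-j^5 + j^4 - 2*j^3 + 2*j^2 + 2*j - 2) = j^5 - j^4 + 2*j^3 - 4*j^2 - 1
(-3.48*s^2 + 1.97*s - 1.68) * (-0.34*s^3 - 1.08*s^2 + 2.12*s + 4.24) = 1.1832*s^5 + 3.0886*s^4 - 8.934*s^3 - 8.7644*s^2 + 4.7912*s - 7.1232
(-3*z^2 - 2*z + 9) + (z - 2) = -3*z^2 - z + 7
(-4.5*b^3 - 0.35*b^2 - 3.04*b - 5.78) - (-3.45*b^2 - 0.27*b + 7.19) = -4.5*b^3 + 3.1*b^2 - 2.77*b - 12.97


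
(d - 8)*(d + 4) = d^2 - 4*d - 32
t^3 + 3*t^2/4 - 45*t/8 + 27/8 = (t - 3/2)*(t - 3/4)*(t + 3)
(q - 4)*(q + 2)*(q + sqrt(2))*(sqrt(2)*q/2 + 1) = sqrt(2)*q^4/2 - sqrt(2)*q^3 + 2*q^3 - 3*sqrt(2)*q^2 - 4*q^2 - 16*q - 2*sqrt(2)*q - 8*sqrt(2)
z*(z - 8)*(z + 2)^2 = z^4 - 4*z^3 - 28*z^2 - 32*z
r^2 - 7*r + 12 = (r - 4)*(r - 3)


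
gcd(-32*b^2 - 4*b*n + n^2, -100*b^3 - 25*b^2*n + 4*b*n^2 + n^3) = 4*b + n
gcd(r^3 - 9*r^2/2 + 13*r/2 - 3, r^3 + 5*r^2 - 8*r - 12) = r - 2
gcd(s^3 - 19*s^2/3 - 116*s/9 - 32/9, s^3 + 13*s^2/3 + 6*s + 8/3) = s + 4/3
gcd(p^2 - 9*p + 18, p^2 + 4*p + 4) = 1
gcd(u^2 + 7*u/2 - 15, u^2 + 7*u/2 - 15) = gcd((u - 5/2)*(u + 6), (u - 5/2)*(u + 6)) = u^2 + 7*u/2 - 15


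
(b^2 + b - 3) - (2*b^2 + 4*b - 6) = -b^2 - 3*b + 3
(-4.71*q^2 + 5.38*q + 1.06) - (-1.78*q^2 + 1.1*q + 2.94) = -2.93*q^2 + 4.28*q - 1.88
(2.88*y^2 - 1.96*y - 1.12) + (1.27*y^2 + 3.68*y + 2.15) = 4.15*y^2 + 1.72*y + 1.03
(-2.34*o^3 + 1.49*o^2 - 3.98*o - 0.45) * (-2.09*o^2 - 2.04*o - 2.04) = 4.8906*o^5 + 1.6595*o^4 + 10.0522*o^3 + 6.0201*o^2 + 9.0372*o + 0.918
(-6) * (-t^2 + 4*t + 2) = 6*t^2 - 24*t - 12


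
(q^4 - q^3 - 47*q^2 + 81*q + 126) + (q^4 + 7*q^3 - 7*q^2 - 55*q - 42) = 2*q^4 + 6*q^3 - 54*q^2 + 26*q + 84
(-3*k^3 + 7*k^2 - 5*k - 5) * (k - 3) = -3*k^4 + 16*k^3 - 26*k^2 + 10*k + 15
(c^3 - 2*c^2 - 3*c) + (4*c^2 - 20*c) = c^3 + 2*c^2 - 23*c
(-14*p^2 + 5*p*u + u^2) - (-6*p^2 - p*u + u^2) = -8*p^2 + 6*p*u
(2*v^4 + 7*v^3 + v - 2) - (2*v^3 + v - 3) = 2*v^4 + 5*v^3 + 1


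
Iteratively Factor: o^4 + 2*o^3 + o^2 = (o + 1)*(o^3 + o^2) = (o + 1)^2*(o^2) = o*(o + 1)^2*(o)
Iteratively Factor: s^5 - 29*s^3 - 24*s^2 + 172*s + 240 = (s - 5)*(s^4 + 5*s^3 - 4*s^2 - 44*s - 48) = (s - 5)*(s + 2)*(s^3 + 3*s^2 - 10*s - 24) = (s - 5)*(s + 2)*(s + 4)*(s^2 - s - 6) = (s - 5)*(s + 2)^2*(s + 4)*(s - 3)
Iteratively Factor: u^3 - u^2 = (u)*(u^2 - u) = u^2*(u - 1)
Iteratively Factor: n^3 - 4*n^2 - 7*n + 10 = (n - 1)*(n^2 - 3*n - 10) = (n - 1)*(n + 2)*(n - 5)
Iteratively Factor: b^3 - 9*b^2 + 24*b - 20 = (b - 2)*(b^2 - 7*b + 10) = (b - 5)*(b - 2)*(b - 2)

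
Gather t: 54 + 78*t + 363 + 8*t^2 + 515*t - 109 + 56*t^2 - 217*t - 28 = 64*t^2 + 376*t + 280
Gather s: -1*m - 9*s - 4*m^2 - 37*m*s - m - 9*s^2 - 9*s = -4*m^2 - 2*m - 9*s^2 + s*(-37*m - 18)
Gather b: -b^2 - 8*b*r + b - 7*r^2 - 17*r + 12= -b^2 + b*(1 - 8*r) - 7*r^2 - 17*r + 12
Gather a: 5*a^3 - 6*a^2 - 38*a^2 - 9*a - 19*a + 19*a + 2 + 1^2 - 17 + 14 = 5*a^3 - 44*a^2 - 9*a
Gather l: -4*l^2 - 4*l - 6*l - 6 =-4*l^2 - 10*l - 6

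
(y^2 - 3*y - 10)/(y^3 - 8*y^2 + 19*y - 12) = (y^2 - 3*y - 10)/(y^3 - 8*y^2 + 19*y - 12)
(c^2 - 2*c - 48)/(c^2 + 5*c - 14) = (c^2 - 2*c - 48)/(c^2 + 5*c - 14)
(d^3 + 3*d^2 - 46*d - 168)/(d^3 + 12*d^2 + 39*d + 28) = (d^2 - d - 42)/(d^2 + 8*d + 7)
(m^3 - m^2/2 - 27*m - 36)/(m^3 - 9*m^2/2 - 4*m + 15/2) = (m^2 - 2*m - 24)/(m^2 - 6*m + 5)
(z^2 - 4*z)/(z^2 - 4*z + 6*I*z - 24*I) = z/(z + 6*I)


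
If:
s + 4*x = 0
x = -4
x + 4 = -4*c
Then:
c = 0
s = 16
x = -4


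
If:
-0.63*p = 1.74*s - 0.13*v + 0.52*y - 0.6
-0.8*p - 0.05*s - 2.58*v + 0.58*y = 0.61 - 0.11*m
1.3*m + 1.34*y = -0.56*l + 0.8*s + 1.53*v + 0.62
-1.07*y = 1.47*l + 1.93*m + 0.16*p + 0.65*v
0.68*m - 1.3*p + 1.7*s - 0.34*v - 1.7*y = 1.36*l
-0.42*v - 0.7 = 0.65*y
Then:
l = 0.29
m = 0.28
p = 1.01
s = 0.12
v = -0.68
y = -0.64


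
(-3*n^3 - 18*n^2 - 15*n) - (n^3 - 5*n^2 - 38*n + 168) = -4*n^3 - 13*n^2 + 23*n - 168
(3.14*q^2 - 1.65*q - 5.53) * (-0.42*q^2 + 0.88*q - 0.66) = -1.3188*q^4 + 3.4562*q^3 - 1.2018*q^2 - 3.7774*q + 3.6498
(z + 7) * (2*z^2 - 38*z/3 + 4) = 2*z^3 + 4*z^2/3 - 254*z/3 + 28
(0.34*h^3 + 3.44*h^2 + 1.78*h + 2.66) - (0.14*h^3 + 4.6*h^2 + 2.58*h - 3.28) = 0.2*h^3 - 1.16*h^2 - 0.8*h + 5.94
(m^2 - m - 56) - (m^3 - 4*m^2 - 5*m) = -m^3 + 5*m^2 + 4*m - 56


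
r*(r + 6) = r^2 + 6*r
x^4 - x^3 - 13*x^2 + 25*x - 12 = (x - 3)*(x - 1)^2*(x + 4)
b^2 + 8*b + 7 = (b + 1)*(b + 7)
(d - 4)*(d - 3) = d^2 - 7*d + 12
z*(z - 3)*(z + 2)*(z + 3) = z^4 + 2*z^3 - 9*z^2 - 18*z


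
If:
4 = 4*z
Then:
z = 1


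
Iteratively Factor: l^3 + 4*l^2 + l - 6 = (l + 3)*(l^2 + l - 2) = (l + 2)*(l + 3)*(l - 1)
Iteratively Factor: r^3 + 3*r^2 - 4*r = (r - 1)*(r^2 + 4*r) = (r - 1)*(r + 4)*(r)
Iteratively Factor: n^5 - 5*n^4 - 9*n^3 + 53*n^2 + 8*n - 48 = (n - 4)*(n^4 - n^3 - 13*n^2 + n + 12) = (n - 4)^2*(n^3 + 3*n^2 - n - 3) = (n - 4)^2*(n + 1)*(n^2 + 2*n - 3) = (n - 4)^2*(n + 1)*(n + 3)*(n - 1)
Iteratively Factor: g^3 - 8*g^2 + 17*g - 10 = (g - 1)*(g^2 - 7*g + 10) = (g - 2)*(g - 1)*(g - 5)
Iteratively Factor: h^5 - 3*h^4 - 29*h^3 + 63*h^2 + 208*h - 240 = (h - 1)*(h^4 - 2*h^3 - 31*h^2 + 32*h + 240) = (h - 1)*(h + 4)*(h^3 - 6*h^2 - 7*h + 60) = (h - 5)*(h - 1)*(h + 4)*(h^2 - h - 12) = (h - 5)*(h - 1)*(h + 3)*(h + 4)*(h - 4)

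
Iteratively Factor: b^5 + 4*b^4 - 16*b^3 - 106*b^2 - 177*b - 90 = (b + 1)*(b^4 + 3*b^3 - 19*b^2 - 87*b - 90) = (b - 5)*(b + 1)*(b^3 + 8*b^2 + 21*b + 18) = (b - 5)*(b + 1)*(b + 3)*(b^2 + 5*b + 6) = (b - 5)*(b + 1)*(b + 2)*(b + 3)*(b + 3)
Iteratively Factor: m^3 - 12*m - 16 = (m - 4)*(m^2 + 4*m + 4) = (m - 4)*(m + 2)*(m + 2)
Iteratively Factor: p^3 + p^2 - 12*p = (p + 4)*(p^2 - 3*p) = p*(p + 4)*(p - 3)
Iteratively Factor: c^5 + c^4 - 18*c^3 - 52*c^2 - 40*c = (c + 2)*(c^4 - c^3 - 16*c^2 - 20*c) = (c + 2)^2*(c^3 - 3*c^2 - 10*c) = (c - 5)*(c + 2)^2*(c^2 + 2*c) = c*(c - 5)*(c + 2)^2*(c + 2)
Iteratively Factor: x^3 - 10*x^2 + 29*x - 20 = (x - 4)*(x^2 - 6*x + 5) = (x - 5)*(x - 4)*(x - 1)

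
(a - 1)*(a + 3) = a^2 + 2*a - 3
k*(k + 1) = k^2 + k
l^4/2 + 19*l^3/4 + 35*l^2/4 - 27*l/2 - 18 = (l/2 + 1/2)*(l - 3/2)*(l + 4)*(l + 6)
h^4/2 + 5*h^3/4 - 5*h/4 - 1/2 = (h/2 + 1)*(h - 1)*(h + 1/2)*(h + 1)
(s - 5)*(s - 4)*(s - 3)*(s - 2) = s^4 - 14*s^3 + 71*s^2 - 154*s + 120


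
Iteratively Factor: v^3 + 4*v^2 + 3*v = (v + 3)*(v^2 + v) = (v + 1)*(v + 3)*(v)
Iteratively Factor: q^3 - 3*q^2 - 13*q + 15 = (q - 1)*(q^2 - 2*q - 15) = (q - 5)*(q - 1)*(q + 3)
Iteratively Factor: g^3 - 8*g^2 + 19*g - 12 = (g - 3)*(g^2 - 5*g + 4) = (g - 3)*(g - 1)*(g - 4)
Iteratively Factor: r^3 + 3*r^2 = (r + 3)*(r^2) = r*(r + 3)*(r)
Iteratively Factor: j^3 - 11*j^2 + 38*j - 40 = (j - 2)*(j^2 - 9*j + 20) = (j - 5)*(j - 2)*(j - 4)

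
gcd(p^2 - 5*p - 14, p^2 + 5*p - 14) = 1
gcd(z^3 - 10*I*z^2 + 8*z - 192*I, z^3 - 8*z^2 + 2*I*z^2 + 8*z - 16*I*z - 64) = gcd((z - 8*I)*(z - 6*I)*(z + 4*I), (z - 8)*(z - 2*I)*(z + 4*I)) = z + 4*I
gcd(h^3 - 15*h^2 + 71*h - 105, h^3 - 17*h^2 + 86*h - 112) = h - 7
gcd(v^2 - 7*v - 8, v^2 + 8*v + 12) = 1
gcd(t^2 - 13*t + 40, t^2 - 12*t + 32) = t - 8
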